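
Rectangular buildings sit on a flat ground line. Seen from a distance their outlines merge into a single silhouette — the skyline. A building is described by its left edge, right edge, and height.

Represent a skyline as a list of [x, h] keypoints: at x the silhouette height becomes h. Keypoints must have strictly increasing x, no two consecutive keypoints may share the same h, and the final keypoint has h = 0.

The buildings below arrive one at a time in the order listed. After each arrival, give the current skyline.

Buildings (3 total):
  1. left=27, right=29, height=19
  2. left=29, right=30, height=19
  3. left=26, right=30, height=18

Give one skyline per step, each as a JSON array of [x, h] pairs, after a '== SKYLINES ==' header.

== SKYLINES ==
[[27,19],[29,0]]
[[27,19],[30,0]]
[[26,18],[27,19],[30,0]]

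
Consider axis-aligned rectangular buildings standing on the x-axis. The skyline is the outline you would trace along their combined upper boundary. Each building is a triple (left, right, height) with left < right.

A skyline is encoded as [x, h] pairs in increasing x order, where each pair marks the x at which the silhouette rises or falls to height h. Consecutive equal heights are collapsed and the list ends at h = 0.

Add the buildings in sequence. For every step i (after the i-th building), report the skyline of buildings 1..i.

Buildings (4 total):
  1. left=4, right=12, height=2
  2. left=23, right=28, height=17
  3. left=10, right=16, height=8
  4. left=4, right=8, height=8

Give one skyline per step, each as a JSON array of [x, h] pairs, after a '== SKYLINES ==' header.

== SKYLINES ==
[[4,2],[12,0]]
[[4,2],[12,0],[23,17],[28,0]]
[[4,2],[10,8],[16,0],[23,17],[28,0]]
[[4,8],[8,2],[10,8],[16,0],[23,17],[28,0]]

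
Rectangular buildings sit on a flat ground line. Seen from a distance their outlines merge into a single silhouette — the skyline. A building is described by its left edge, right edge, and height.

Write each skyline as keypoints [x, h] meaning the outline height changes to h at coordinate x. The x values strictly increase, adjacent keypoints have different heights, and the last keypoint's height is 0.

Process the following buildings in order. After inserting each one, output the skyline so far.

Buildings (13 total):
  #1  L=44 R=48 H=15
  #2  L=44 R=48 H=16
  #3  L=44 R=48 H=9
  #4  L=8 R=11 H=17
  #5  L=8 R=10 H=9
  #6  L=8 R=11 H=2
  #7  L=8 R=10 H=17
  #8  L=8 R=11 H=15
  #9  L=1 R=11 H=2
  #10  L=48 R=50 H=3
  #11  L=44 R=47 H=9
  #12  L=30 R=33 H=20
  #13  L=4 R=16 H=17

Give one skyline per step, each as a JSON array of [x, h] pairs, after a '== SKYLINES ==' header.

== SKYLINES ==
[[44,15],[48,0]]
[[44,16],[48,0]]
[[44,16],[48,0]]
[[8,17],[11,0],[44,16],[48,0]]
[[8,17],[11,0],[44,16],[48,0]]
[[8,17],[11,0],[44,16],[48,0]]
[[8,17],[11,0],[44,16],[48,0]]
[[8,17],[11,0],[44,16],[48,0]]
[[1,2],[8,17],[11,0],[44,16],[48,0]]
[[1,2],[8,17],[11,0],[44,16],[48,3],[50,0]]
[[1,2],[8,17],[11,0],[44,16],[48,3],[50,0]]
[[1,2],[8,17],[11,0],[30,20],[33,0],[44,16],[48,3],[50,0]]
[[1,2],[4,17],[16,0],[30,20],[33,0],[44,16],[48,3],[50,0]]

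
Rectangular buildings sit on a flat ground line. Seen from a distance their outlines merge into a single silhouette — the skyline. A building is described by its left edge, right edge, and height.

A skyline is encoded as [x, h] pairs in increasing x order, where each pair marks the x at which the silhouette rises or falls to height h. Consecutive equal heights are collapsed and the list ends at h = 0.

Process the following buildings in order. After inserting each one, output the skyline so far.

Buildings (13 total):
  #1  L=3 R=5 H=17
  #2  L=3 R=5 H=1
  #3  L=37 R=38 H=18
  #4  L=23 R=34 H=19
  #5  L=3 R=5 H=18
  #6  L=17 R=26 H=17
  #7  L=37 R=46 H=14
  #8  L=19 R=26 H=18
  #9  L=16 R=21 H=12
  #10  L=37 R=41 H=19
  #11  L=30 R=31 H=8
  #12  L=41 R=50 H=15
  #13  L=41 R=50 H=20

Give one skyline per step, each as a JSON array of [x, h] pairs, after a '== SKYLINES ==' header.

== SKYLINES ==
[[3,17],[5,0]]
[[3,17],[5,0]]
[[3,17],[5,0],[37,18],[38,0]]
[[3,17],[5,0],[23,19],[34,0],[37,18],[38,0]]
[[3,18],[5,0],[23,19],[34,0],[37,18],[38,0]]
[[3,18],[5,0],[17,17],[23,19],[34,0],[37,18],[38,0]]
[[3,18],[5,0],[17,17],[23,19],[34,0],[37,18],[38,14],[46,0]]
[[3,18],[5,0],[17,17],[19,18],[23,19],[34,0],[37,18],[38,14],[46,0]]
[[3,18],[5,0],[16,12],[17,17],[19,18],[23,19],[34,0],[37,18],[38,14],[46,0]]
[[3,18],[5,0],[16,12],[17,17],[19,18],[23,19],[34,0],[37,19],[41,14],[46,0]]
[[3,18],[5,0],[16,12],[17,17],[19,18],[23,19],[34,0],[37,19],[41,14],[46,0]]
[[3,18],[5,0],[16,12],[17,17],[19,18],[23,19],[34,0],[37,19],[41,15],[50,0]]
[[3,18],[5,0],[16,12],[17,17],[19,18],[23,19],[34,0],[37,19],[41,20],[50,0]]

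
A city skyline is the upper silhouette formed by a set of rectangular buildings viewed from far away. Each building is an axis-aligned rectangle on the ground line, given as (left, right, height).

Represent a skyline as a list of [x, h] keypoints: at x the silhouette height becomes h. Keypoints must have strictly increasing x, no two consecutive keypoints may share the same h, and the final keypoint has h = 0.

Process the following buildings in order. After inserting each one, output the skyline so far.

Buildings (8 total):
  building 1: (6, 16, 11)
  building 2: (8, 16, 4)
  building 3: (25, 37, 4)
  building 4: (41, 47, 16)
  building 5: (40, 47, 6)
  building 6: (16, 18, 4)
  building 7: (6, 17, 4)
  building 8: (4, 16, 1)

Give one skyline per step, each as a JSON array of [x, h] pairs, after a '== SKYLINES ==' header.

== SKYLINES ==
[[6,11],[16,0]]
[[6,11],[16,0]]
[[6,11],[16,0],[25,4],[37,0]]
[[6,11],[16,0],[25,4],[37,0],[41,16],[47,0]]
[[6,11],[16,0],[25,4],[37,0],[40,6],[41,16],[47,0]]
[[6,11],[16,4],[18,0],[25,4],[37,0],[40,6],[41,16],[47,0]]
[[6,11],[16,4],[18,0],[25,4],[37,0],[40,6],[41,16],[47,0]]
[[4,1],[6,11],[16,4],[18,0],[25,4],[37,0],[40,6],[41,16],[47,0]]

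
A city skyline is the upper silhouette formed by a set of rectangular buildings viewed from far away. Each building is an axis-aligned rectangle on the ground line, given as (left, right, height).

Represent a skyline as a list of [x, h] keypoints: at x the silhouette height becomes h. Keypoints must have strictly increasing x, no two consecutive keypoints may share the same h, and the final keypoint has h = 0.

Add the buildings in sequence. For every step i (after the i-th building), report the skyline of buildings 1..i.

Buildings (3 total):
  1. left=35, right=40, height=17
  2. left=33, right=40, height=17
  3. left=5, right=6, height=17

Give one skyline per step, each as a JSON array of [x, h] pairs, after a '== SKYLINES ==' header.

== SKYLINES ==
[[35,17],[40,0]]
[[33,17],[40,0]]
[[5,17],[6,0],[33,17],[40,0]]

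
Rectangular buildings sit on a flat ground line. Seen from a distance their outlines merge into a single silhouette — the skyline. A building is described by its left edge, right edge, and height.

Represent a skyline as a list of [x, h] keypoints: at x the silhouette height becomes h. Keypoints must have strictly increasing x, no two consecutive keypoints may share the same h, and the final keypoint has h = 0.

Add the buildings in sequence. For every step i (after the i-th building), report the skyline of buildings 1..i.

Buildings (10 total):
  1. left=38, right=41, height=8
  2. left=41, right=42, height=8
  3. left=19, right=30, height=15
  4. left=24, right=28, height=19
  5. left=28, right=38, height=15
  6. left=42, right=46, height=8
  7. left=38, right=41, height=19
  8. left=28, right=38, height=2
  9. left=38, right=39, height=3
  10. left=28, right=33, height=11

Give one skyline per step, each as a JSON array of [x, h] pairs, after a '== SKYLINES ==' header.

== SKYLINES ==
[[38,8],[41,0]]
[[38,8],[42,0]]
[[19,15],[30,0],[38,8],[42,0]]
[[19,15],[24,19],[28,15],[30,0],[38,8],[42,0]]
[[19,15],[24,19],[28,15],[38,8],[42,0]]
[[19,15],[24,19],[28,15],[38,8],[46,0]]
[[19,15],[24,19],[28,15],[38,19],[41,8],[46,0]]
[[19,15],[24,19],[28,15],[38,19],[41,8],[46,0]]
[[19,15],[24,19],[28,15],[38,19],[41,8],[46,0]]
[[19,15],[24,19],[28,15],[38,19],[41,8],[46,0]]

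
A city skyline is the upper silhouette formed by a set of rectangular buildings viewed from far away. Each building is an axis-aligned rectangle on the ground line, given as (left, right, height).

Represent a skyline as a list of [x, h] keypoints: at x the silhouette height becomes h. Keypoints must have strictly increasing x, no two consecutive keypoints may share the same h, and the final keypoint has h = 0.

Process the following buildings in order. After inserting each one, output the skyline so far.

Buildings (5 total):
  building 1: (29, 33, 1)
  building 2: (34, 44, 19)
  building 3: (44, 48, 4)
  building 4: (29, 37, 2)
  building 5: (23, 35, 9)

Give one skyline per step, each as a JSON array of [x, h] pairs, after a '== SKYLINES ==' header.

== SKYLINES ==
[[29,1],[33,0]]
[[29,1],[33,0],[34,19],[44,0]]
[[29,1],[33,0],[34,19],[44,4],[48,0]]
[[29,2],[34,19],[44,4],[48,0]]
[[23,9],[34,19],[44,4],[48,0]]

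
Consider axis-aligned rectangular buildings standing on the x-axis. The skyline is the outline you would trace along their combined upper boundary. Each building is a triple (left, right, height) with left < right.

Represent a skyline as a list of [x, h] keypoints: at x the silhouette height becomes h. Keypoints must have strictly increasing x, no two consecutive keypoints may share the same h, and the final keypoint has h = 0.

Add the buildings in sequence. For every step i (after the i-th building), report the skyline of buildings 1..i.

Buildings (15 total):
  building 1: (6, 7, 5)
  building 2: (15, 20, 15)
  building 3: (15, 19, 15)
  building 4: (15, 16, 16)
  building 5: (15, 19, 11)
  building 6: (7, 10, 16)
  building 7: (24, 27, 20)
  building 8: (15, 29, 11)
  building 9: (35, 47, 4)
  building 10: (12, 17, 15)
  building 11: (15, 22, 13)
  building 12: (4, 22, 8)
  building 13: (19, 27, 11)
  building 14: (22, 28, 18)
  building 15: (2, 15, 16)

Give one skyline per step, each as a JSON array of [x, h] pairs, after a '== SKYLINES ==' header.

== SKYLINES ==
[[6,5],[7,0]]
[[6,5],[7,0],[15,15],[20,0]]
[[6,5],[7,0],[15,15],[20,0]]
[[6,5],[7,0],[15,16],[16,15],[20,0]]
[[6,5],[7,0],[15,16],[16,15],[20,0]]
[[6,5],[7,16],[10,0],[15,16],[16,15],[20,0]]
[[6,5],[7,16],[10,0],[15,16],[16,15],[20,0],[24,20],[27,0]]
[[6,5],[7,16],[10,0],[15,16],[16,15],[20,11],[24,20],[27,11],[29,0]]
[[6,5],[7,16],[10,0],[15,16],[16,15],[20,11],[24,20],[27,11],[29,0],[35,4],[47,0]]
[[6,5],[7,16],[10,0],[12,15],[15,16],[16,15],[20,11],[24,20],[27,11],[29,0],[35,4],[47,0]]
[[6,5],[7,16],[10,0],[12,15],[15,16],[16,15],[20,13],[22,11],[24,20],[27,11],[29,0],[35,4],[47,0]]
[[4,8],[7,16],[10,8],[12,15],[15,16],[16,15],[20,13],[22,11],[24,20],[27,11],[29,0],[35,4],[47,0]]
[[4,8],[7,16],[10,8],[12,15],[15,16],[16,15],[20,13],[22,11],[24,20],[27,11],[29,0],[35,4],[47,0]]
[[4,8],[7,16],[10,8],[12,15],[15,16],[16,15],[20,13],[22,18],[24,20],[27,18],[28,11],[29,0],[35,4],[47,0]]
[[2,16],[16,15],[20,13],[22,18],[24,20],[27,18],[28,11],[29,0],[35,4],[47,0]]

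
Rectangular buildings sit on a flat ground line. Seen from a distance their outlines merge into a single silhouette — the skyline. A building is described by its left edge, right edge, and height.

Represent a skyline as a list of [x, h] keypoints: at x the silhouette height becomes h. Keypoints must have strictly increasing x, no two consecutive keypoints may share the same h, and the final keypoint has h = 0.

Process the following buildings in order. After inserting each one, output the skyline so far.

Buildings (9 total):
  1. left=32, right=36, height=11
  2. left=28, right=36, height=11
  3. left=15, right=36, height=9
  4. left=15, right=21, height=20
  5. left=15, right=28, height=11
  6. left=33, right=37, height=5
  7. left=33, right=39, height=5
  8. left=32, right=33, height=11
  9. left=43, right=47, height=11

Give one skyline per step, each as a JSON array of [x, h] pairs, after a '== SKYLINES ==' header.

== SKYLINES ==
[[32,11],[36,0]]
[[28,11],[36,0]]
[[15,9],[28,11],[36,0]]
[[15,20],[21,9],[28,11],[36,0]]
[[15,20],[21,11],[36,0]]
[[15,20],[21,11],[36,5],[37,0]]
[[15,20],[21,11],[36,5],[39,0]]
[[15,20],[21,11],[36,5],[39,0]]
[[15,20],[21,11],[36,5],[39,0],[43,11],[47,0]]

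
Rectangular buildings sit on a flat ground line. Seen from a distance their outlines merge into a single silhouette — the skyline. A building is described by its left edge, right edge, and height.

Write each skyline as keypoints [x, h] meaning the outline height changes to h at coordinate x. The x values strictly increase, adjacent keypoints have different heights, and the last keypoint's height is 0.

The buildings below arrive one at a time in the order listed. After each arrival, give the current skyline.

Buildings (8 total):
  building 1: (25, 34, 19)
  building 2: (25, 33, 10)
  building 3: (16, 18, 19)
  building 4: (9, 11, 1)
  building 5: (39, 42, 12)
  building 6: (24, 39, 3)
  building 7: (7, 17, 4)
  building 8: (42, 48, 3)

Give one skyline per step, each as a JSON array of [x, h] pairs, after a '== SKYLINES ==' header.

== SKYLINES ==
[[25,19],[34,0]]
[[25,19],[34,0]]
[[16,19],[18,0],[25,19],[34,0]]
[[9,1],[11,0],[16,19],[18,0],[25,19],[34,0]]
[[9,1],[11,0],[16,19],[18,0],[25,19],[34,0],[39,12],[42,0]]
[[9,1],[11,0],[16,19],[18,0],[24,3],[25,19],[34,3],[39,12],[42,0]]
[[7,4],[16,19],[18,0],[24,3],[25,19],[34,3],[39,12],[42,0]]
[[7,4],[16,19],[18,0],[24,3],[25,19],[34,3],[39,12],[42,3],[48,0]]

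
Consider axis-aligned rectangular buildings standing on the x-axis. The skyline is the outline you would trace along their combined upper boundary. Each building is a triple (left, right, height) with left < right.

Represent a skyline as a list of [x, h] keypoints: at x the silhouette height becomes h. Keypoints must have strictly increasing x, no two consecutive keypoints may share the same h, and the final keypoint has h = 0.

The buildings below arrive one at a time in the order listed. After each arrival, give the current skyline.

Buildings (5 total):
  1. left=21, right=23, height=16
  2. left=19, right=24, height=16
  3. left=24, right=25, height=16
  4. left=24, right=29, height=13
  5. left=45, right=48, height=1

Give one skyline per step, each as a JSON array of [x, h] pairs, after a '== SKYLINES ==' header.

== SKYLINES ==
[[21,16],[23,0]]
[[19,16],[24,0]]
[[19,16],[25,0]]
[[19,16],[25,13],[29,0]]
[[19,16],[25,13],[29,0],[45,1],[48,0]]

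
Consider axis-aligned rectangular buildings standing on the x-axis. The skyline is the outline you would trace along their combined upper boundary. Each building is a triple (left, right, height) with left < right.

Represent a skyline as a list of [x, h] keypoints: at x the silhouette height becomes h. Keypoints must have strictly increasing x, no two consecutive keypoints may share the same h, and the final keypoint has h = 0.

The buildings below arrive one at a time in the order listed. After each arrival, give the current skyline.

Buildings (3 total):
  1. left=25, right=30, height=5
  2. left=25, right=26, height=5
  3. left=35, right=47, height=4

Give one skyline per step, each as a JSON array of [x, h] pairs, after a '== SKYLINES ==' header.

== SKYLINES ==
[[25,5],[30,0]]
[[25,5],[30,0]]
[[25,5],[30,0],[35,4],[47,0]]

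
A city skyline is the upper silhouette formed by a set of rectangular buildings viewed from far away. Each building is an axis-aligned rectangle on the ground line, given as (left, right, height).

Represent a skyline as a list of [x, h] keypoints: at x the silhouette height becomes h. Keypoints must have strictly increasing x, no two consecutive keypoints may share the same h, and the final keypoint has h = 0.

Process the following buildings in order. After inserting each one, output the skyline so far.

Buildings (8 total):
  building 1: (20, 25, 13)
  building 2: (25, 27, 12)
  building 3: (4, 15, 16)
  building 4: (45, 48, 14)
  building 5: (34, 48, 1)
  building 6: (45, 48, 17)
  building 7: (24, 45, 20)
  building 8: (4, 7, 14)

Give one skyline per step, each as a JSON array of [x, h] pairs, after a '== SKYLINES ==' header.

== SKYLINES ==
[[20,13],[25,0]]
[[20,13],[25,12],[27,0]]
[[4,16],[15,0],[20,13],[25,12],[27,0]]
[[4,16],[15,0],[20,13],[25,12],[27,0],[45,14],[48,0]]
[[4,16],[15,0],[20,13],[25,12],[27,0],[34,1],[45,14],[48,0]]
[[4,16],[15,0],[20,13],[25,12],[27,0],[34,1],[45,17],[48,0]]
[[4,16],[15,0],[20,13],[24,20],[45,17],[48,0]]
[[4,16],[15,0],[20,13],[24,20],[45,17],[48,0]]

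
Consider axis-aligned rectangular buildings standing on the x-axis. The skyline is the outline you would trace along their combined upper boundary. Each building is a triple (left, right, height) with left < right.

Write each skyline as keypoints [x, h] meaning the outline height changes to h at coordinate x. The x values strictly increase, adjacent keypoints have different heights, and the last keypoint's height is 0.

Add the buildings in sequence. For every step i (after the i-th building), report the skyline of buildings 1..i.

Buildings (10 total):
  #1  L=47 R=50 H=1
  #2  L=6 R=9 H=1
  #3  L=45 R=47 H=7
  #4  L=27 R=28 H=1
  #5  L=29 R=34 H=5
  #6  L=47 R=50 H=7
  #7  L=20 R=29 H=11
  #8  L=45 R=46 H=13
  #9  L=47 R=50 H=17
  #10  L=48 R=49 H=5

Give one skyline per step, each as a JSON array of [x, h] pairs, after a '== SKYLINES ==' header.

== SKYLINES ==
[[47,1],[50,0]]
[[6,1],[9,0],[47,1],[50,0]]
[[6,1],[9,0],[45,7],[47,1],[50,0]]
[[6,1],[9,0],[27,1],[28,0],[45,7],[47,1],[50,0]]
[[6,1],[9,0],[27,1],[28,0],[29,5],[34,0],[45,7],[47,1],[50,0]]
[[6,1],[9,0],[27,1],[28,0],[29,5],[34,0],[45,7],[50,0]]
[[6,1],[9,0],[20,11],[29,5],[34,0],[45,7],[50,0]]
[[6,1],[9,0],[20,11],[29,5],[34,0],[45,13],[46,7],[50,0]]
[[6,1],[9,0],[20,11],[29,5],[34,0],[45,13],[46,7],[47,17],[50,0]]
[[6,1],[9,0],[20,11],[29,5],[34,0],[45,13],[46,7],[47,17],[50,0]]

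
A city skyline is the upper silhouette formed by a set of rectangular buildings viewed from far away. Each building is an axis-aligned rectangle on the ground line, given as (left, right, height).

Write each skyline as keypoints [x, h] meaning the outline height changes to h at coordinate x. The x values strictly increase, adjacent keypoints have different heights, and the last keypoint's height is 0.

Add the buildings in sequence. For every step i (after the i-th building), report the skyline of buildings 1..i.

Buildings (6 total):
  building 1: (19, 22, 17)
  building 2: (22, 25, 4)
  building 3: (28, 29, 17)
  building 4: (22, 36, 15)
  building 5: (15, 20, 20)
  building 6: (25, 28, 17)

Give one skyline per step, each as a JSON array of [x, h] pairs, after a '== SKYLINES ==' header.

== SKYLINES ==
[[19,17],[22,0]]
[[19,17],[22,4],[25,0]]
[[19,17],[22,4],[25,0],[28,17],[29,0]]
[[19,17],[22,15],[28,17],[29,15],[36,0]]
[[15,20],[20,17],[22,15],[28,17],[29,15],[36,0]]
[[15,20],[20,17],[22,15],[25,17],[29,15],[36,0]]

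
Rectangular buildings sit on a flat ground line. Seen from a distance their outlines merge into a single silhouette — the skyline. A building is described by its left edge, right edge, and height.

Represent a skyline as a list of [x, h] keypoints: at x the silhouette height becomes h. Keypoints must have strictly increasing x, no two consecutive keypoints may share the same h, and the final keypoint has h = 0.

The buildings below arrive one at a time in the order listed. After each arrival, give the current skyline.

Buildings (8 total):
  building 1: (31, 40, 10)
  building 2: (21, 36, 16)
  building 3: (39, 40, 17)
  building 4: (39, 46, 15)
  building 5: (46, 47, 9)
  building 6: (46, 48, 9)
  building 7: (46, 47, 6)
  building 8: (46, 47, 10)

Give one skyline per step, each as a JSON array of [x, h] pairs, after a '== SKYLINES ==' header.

== SKYLINES ==
[[31,10],[40,0]]
[[21,16],[36,10],[40,0]]
[[21,16],[36,10],[39,17],[40,0]]
[[21,16],[36,10],[39,17],[40,15],[46,0]]
[[21,16],[36,10],[39,17],[40,15],[46,9],[47,0]]
[[21,16],[36,10],[39,17],[40,15],[46,9],[48,0]]
[[21,16],[36,10],[39,17],[40,15],[46,9],[48,0]]
[[21,16],[36,10],[39,17],[40,15],[46,10],[47,9],[48,0]]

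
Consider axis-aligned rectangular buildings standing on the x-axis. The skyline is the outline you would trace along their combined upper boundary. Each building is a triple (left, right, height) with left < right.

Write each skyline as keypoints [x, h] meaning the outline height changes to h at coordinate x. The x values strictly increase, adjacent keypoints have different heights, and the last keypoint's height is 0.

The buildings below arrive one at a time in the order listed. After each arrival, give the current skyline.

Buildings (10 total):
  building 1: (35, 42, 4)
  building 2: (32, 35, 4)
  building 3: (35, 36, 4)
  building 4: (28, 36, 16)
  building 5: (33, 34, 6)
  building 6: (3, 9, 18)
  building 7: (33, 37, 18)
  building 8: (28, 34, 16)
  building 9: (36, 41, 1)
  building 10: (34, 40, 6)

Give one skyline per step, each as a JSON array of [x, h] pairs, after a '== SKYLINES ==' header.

== SKYLINES ==
[[35,4],[42,0]]
[[32,4],[42,0]]
[[32,4],[42,0]]
[[28,16],[36,4],[42,0]]
[[28,16],[36,4],[42,0]]
[[3,18],[9,0],[28,16],[36,4],[42,0]]
[[3,18],[9,0],[28,16],[33,18],[37,4],[42,0]]
[[3,18],[9,0],[28,16],[33,18],[37,4],[42,0]]
[[3,18],[9,0],[28,16],[33,18],[37,4],[42,0]]
[[3,18],[9,0],[28,16],[33,18],[37,6],[40,4],[42,0]]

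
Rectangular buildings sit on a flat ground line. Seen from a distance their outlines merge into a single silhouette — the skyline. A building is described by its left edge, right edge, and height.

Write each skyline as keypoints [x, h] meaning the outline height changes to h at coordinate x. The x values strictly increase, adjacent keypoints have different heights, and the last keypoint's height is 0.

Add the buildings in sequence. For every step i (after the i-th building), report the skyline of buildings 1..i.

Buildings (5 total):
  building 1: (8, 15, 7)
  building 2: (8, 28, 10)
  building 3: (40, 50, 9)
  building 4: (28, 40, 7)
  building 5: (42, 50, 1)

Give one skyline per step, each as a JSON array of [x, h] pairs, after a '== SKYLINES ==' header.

== SKYLINES ==
[[8,7],[15,0]]
[[8,10],[28,0]]
[[8,10],[28,0],[40,9],[50,0]]
[[8,10],[28,7],[40,9],[50,0]]
[[8,10],[28,7],[40,9],[50,0]]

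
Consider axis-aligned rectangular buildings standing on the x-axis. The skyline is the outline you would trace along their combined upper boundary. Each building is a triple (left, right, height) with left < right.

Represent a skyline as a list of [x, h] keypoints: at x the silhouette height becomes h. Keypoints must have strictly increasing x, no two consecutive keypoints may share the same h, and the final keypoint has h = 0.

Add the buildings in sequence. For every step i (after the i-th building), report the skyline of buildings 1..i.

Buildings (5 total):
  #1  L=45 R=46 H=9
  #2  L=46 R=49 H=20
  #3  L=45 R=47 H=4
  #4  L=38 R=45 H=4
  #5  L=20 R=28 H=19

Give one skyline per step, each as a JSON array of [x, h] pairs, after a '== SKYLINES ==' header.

== SKYLINES ==
[[45,9],[46,0]]
[[45,9],[46,20],[49,0]]
[[45,9],[46,20],[49,0]]
[[38,4],[45,9],[46,20],[49,0]]
[[20,19],[28,0],[38,4],[45,9],[46,20],[49,0]]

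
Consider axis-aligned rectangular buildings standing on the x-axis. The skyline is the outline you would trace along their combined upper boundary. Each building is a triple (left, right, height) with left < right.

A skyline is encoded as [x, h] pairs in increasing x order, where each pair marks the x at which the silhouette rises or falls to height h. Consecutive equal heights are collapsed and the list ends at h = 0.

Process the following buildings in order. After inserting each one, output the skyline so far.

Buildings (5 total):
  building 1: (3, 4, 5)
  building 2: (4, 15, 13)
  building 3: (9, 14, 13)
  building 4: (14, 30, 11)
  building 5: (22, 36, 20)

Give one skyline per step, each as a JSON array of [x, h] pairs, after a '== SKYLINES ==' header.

== SKYLINES ==
[[3,5],[4,0]]
[[3,5],[4,13],[15,0]]
[[3,5],[4,13],[15,0]]
[[3,5],[4,13],[15,11],[30,0]]
[[3,5],[4,13],[15,11],[22,20],[36,0]]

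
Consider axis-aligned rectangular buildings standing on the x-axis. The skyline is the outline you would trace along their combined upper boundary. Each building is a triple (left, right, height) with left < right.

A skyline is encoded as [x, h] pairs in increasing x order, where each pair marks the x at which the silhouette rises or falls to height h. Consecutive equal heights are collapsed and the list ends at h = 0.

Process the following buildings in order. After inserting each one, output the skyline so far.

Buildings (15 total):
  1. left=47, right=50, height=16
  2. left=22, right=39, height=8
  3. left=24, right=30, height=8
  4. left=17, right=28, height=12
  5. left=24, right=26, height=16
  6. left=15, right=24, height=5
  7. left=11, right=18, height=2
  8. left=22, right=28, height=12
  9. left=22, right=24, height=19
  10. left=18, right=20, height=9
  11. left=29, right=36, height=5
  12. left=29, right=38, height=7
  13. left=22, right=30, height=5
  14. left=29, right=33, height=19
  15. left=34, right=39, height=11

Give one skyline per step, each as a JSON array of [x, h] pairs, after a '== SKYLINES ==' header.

== SKYLINES ==
[[47,16],[50,0]]
[[22,8],[39,0],[47,16],[50,0]]
[[22,8],[39,0],[47,16],[50,0]]
[[17,12],[28,8],[39,0],[47,16],[50,0]]
[[17,12],[24,16],[26,12],[28,8],[39,0],[47,16],[50,0]]
[[15,5],[17,12],[24,16],[26,12],[28,8],[39,0],[47,16],[50,0]]
[[11,2],[15,5],[17,12],[24,16],[26,12],[28,8],[39,0],[47,16],[50,0]]
[[11,2],[15,5],[17,12],[24,16],[26,12],[28,8],[39,0],[47,16],[50,0]]
[[11,2],[15,5],[17,12],[22,19],[24,16],[26,12],[28,8],[39,0],[47,16],[50,0]]
[[11,2],[15,5],[17,12],[22,19],[24,16],[26,12],[28,8],[39,0],[47,16],[50,0]]
[[11,2],[15,5],[17,12],[22,19],[24,16],[26,12],[28,8],[39,0],[47,16],[50,0]]
[[11,2],[15,5],[17,12],[22,19],[24,16],[26,12],[28,8],[39,0],[47,16],[50,0]]
[[11,2],[15,5],[17,12],[22,19],[24,16],[26,12],[28,8],[39,0],[47,16],[50,0]]
[[11,2],[15,5],[17,12],[22,19],[24,16],[26,12],[28,8],[29,19],[33,8],[39,0],[47,16],[50,0]]
[[11,2],[15,5],[17,12],[22,19],[24,16],[26,12],[28,8],[29,19],[33,8],[34,11],[39,0],[47,16],[50,0]]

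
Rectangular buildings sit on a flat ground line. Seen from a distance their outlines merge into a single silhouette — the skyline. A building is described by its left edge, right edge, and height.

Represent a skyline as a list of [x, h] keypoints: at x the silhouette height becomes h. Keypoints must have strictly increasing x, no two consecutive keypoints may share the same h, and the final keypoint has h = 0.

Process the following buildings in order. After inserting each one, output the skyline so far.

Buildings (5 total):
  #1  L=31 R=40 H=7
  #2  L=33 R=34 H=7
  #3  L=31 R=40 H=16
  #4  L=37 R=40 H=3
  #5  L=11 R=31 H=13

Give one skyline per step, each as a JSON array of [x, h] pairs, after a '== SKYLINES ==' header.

== SKYLINES ==
[[31,7],[40,0]]
[[31,7],[40,0]]
[[31,16],[40,0]]
[[31,16],[40,0]]
[[11,13],[31,16],[40,0]]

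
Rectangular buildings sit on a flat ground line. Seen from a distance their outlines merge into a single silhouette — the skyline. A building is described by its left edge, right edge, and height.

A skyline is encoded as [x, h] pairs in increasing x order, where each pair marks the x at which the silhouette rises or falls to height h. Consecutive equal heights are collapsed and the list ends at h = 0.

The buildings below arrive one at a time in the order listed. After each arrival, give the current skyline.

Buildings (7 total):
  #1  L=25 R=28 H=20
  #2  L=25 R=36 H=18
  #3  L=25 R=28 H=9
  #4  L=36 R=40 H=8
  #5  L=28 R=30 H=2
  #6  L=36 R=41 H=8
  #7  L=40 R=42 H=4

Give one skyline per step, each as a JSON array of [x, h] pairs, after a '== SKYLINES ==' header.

== SKYLINES ==
[[25,20],[28,0]]
[[25,20],[28,18],[36,0]]
[[25,20],[28,18],[36,0]]
[[25,20],[28,18],[36,8],[40,0]]
[[25,20],[28,18],[36,8],[40,0]]
[[25,20],[28,18],[36,8],[41,0]]
[[25,20],[28,18],[36,8],[41,4],[42,0]]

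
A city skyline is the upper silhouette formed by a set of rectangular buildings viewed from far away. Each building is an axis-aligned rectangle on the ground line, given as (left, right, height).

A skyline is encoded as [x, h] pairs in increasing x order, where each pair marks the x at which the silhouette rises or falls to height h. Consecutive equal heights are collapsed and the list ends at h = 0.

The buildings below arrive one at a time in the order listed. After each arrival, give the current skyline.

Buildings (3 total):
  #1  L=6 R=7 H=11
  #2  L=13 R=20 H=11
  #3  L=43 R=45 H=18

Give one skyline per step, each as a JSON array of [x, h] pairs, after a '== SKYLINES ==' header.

== SKYLINES ==
[[6,11],[7,0]]
[[6,11],[7,0],[13,11],[20,0]]
[[6,11],[7,0],[13,11],[20,0],[43,18],[45,0]]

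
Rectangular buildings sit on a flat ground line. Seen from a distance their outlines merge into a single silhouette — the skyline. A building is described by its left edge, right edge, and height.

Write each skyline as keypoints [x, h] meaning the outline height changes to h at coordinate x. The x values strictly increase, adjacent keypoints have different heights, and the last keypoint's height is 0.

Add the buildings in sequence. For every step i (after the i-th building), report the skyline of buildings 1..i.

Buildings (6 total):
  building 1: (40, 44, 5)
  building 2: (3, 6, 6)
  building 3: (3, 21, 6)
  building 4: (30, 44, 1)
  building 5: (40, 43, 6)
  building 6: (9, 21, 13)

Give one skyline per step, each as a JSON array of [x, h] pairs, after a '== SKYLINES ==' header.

== SKYLINES ==
[[40,5],[44,0]]
[[3,6],[6,0],[40,5],[44,0]]
[[3,6],[21,0],[40,5],[44,0]]
[[3,6],[21,0],[30,1],[40,5],[44,0]]
[[3,6],[21,0],[30,1],[40,6],[43,5],[44,0]]
[[3,6],[9,13],[21,0],[30,1],[40,6],[43,5],[44,0]]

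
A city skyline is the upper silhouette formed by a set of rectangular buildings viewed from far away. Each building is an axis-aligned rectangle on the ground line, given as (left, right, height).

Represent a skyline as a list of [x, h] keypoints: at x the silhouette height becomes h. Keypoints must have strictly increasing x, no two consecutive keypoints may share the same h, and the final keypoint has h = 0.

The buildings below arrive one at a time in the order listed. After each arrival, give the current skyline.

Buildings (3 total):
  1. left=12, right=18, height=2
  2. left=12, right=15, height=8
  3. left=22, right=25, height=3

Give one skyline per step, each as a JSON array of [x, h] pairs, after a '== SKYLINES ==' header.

== SKYLINES ==
[[12,2],[18,0]]
[[12,8],[15,2],[18,0]]
[[12,8],[15,2],[18,0],[22,3],[25,0]]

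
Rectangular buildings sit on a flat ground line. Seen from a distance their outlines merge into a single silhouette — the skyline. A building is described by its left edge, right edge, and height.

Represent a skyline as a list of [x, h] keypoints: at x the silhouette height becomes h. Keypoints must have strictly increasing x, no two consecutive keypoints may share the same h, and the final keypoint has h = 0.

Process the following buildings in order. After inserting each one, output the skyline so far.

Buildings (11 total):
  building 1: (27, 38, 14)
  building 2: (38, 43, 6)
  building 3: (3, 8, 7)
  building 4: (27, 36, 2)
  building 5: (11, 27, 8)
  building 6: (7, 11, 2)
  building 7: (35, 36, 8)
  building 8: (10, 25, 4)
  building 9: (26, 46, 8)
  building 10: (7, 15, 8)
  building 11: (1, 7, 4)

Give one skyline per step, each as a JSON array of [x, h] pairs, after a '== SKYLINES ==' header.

== SKYLINES ==
[[27,14],[38,0]]
[[27,14],[38,6],[43,0]]
[[3,7],[8,0],[27,14],[38,6],[43,0]]
[[3,7],[8,0],[27,14],[38,6],[43,0]]
[[3,7],[8,0],[11,8],[27,14],[38,6],[43,0]]
[[3,7],[8,2],[11,8],[27,14],[38,6],[43,0]]
[[3,7],[8,2],[11,8],[27,14],[38,6],[43,0]]
[[3,7],[8,2],[10,4],[11,8],[27,14],[38,6],[43,0]]
[[3,7],[8,2],[10,4],[11,8],[27,14],[38,8],[46,0]]
[[3,7],[7,8],[27,14],[38,8],[46,0]]
[[1,4],[3,7],[7,8],[27,14],[38,8],[46,0]]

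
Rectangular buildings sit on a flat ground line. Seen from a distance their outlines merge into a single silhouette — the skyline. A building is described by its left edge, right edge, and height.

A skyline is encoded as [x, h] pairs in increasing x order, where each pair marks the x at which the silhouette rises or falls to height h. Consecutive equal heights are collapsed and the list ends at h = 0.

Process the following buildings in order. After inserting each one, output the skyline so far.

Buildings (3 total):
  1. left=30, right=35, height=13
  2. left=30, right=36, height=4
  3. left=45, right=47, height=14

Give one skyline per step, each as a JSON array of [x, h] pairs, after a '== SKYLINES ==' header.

== SKYLINES ==
[[30,13],[35,0]]
[[30,13],[35,4],[36,0]]
[[30,13],[35,4],[36,0],[45,14],[47,0]]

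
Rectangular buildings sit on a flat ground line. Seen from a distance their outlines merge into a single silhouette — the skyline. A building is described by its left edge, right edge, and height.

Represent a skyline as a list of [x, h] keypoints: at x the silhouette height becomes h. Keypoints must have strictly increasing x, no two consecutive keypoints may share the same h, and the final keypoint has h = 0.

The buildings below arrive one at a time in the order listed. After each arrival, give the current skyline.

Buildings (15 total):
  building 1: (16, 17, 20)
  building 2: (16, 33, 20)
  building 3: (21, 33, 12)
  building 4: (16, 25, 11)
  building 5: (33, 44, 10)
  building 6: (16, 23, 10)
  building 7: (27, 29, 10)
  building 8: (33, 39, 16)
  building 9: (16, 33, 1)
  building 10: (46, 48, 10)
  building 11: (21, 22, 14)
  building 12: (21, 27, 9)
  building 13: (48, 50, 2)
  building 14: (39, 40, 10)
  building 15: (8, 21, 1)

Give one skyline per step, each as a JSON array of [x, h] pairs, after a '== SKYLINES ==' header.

== SKYLINES ==
[[16,20],[17,0]]
[[16,20],[33,0]]
[[16,20],[33,0]]
[[16,20],[33,0]]
[[16,20],[33,10],[44,0]]
[[16,20],[33,10],[44,0]]
[[16,20],[33,10],[44,0]]
[[16,20],[33,16],[39,10],[44,0]]
[[16,20],[33,16],[39,10],[44,0]]
[[16,20],[33,16],[39,10],[44,0],[46,10],[48,0]]
[[16,20],[33,16],[39,10],[44,0],[46,10],[48,0]]
[[16,20],[33,16],[39,10],[44,0],[46,10],[48,0]]
[[16,20],[33,16],[39,10],[44,0],[46,10],[48,2],[50,0]]
[[16,20],[33,16],[39,10],[44,0],[46,10],[48,2],[50,0]]
[[8,1],[16,20],[33,16],[39,10],[44,0],[46,10],[48,2],[50,0]]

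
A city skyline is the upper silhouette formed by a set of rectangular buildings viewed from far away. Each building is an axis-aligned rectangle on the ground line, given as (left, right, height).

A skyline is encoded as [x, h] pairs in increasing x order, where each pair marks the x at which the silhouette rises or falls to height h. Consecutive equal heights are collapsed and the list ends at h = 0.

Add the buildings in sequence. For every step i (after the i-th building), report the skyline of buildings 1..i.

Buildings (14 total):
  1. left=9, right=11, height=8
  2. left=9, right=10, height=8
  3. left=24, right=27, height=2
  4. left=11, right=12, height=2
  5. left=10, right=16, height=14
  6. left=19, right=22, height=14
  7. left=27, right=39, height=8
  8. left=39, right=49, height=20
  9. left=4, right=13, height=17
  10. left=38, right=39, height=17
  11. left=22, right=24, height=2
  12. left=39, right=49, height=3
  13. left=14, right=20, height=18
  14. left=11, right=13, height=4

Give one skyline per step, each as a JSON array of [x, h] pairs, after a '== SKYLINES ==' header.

== SKYLINES ==
[[9,8],[11,0]]
[[9,8],[11,0]]
[[9,8],[11,0],[24,2],[27,0]]
[[9,8],[11,2],[12,0],[24,2],[27,0]]
[[9,8],[10,14],[16,0],[24,2],[27,0]]
[[9,8],[10,14],[16,0],[19,14],[22,0],[24,2],[27,0]]
[[9,8],[10,14],[16,0],[19,14],[22,0],[24,2],[27,8],[39,0]]
[[9,8],[10,14],[16,0],[19,14],[22,0],[24,2],[27,8],[39,20],[49,0]]
[[4,17],[13,14],[16,0],[19,14],[22,0],[24,2],[27,8],[39,20],[49,0]]
[[4,17],[13,14],[16,0],[19,14],[22,0],[24,2],[27,8],[38,17],[39,20],[49,0]]
[[4,17],[13,14],[16,0],[19,14],[22,2],[27,8],[38,17],[39,20],[49,0]]
[[4,17],[13,14],[16,0],[19,14],[22,2],[27,8],[38,17],[39,20],[49,0]]
[[4,17],[13,14],[14,18],[20,14],[22,2],[27,8],[38,17],[39,20],[49,0]]
[[4,17],[13,14],[14,18],[20,14],[22,2],[27,8],[38,17],[39,20],[49,0]]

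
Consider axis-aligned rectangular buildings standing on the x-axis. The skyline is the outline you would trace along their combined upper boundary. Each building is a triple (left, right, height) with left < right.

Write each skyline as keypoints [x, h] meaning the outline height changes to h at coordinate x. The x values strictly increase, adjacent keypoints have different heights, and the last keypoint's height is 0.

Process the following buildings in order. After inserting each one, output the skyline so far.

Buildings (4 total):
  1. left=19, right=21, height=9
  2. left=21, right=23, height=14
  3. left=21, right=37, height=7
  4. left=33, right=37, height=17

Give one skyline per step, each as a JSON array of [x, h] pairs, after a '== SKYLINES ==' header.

== SKYLINES ==
[[19,9],[21,0]]
[[19,9],[21,14],[23,0]]
[[19,9],[21,14],[23,7],[37,0]]
[[19,9],[21,14],[23,7],[33,17],[37,0]]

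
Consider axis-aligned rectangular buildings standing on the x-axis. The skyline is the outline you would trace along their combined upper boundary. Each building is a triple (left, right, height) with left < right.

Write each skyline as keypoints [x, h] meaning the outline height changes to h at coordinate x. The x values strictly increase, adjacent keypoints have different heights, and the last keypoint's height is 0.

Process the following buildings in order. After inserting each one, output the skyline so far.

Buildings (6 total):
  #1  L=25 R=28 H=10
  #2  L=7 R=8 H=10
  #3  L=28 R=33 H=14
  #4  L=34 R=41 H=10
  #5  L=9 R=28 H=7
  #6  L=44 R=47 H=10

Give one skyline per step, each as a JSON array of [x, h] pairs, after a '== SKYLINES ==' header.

== SKYLINES ==
[[25,10],[28,0]]
[[7,10],[8,0],[25,10],[28,0]]
[[7,10],[8,0],[25,10],[28,14],[33,0]]
[[7,10],[8,0],[25,10],[28,14],[33,0],[34,10],[41,0]]
[[7,10],[8,0],[9,7],[25,10],[28,14],[33,0],[34,10],[41,0]]
[[7,10],[8,0],[9,7],[25,10],[28,14],[33,0],[34,10],[41,0],[44,10],[47,0]]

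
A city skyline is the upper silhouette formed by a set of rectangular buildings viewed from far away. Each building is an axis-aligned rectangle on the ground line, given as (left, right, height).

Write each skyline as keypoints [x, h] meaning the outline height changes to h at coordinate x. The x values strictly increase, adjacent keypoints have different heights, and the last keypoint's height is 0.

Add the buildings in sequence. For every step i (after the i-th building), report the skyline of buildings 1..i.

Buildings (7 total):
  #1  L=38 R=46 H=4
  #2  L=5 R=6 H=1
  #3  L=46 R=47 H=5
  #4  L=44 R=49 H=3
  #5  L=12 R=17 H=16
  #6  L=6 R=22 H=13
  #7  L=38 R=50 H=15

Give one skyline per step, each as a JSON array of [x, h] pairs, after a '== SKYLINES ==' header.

== SKYLINES ==
[[38,4],[46,0]]
[[5,1],[6,0],[38,4],[46,0]]
[[5,1],[6,0],[38,4],[46,5],[47,0]]
[[5,1],[6,0],[38,4],[46,5],[47,3],[49,0]]
[[5,1],[6,0],[12,16],[17,0],[38,4],[46,5],[47,3],[49,0]]
[[5,1],[6,13],[12,16],[17,13],[22,0],[38,4],[46,5],[47,3],[49,0]]
[[5,1],[6,13],[12,16],[17,13],[22,0],[38,15],[50,0]]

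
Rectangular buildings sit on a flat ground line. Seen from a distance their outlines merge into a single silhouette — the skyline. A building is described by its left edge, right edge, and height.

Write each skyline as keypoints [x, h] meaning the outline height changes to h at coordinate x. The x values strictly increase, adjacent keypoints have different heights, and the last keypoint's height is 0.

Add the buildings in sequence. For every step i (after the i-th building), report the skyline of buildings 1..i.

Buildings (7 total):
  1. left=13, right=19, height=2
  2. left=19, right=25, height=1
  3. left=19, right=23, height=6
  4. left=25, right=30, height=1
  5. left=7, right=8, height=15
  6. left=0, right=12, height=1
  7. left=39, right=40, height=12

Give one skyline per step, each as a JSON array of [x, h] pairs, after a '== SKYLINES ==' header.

== SKYLINES ==
[[13,2],[19,0]]
[[13,2],[19,1],[25,0]]
[[13,2],[19,6],[23,1],[25,0]]
[[13,2],[19,6],[23,1],[30,0]]
[[7,15],[8,0],[13,2],[19,6],[23,1],[30,0]]
[[0,1],[7,15],[8,1],[12,0],[13,2],[19,6],[23,1],[30,0]]
[[0,1],[7,15],[8,1],[12,0],[13,2],[19,6],[23,1],[30,0],[39,12],[40,0]]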